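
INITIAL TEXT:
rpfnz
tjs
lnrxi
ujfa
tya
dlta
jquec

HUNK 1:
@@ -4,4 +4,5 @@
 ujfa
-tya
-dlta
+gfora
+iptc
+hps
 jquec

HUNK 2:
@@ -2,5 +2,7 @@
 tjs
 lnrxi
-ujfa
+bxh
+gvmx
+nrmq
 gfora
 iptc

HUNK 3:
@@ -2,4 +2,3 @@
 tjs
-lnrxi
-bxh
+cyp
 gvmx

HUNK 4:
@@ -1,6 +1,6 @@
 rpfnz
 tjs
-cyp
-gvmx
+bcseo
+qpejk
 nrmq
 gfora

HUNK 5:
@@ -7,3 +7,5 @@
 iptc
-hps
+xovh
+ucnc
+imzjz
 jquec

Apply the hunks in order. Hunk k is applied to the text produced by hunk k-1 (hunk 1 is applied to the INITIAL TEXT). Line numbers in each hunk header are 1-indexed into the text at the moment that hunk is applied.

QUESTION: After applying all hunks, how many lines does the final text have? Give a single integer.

Hunk 1: at line 4 remove [tya,dlta] add [gfora,iptc,hps] -> 8 lines: rpfnz tjs lnrxi ujfa gfora iptc hps jquec
Hunk 2: at line 2 remove [ujfa] add [bxh,gvmx,nrmq] -> 10 lines: rpfnz tjs lnrxi bxh gvmx nrmq gfora iptc hps jquec
Hunk 3: at line 2 remove [lnrxi,bxh] add [cyp] -> 9 lines: rpfnz tjs cyp gvmx nrmq gfora iptc hps jquec
Hunk 4: at line 1 remove [cyp,gvmx] add [bcseo,qpejk] -> 9 lines: rpfnz tjs bcseo qpejk nrmq gfora iptc hps jquec
Hunk 5: at line 7 remove [hps] add [xovh,ucnc,imzjz] -> 11 lines: rpfnz tjs bcseo qpejk nrmq gfora iptc xovh ucnc imzjz jquec
Final line count: 11

Answer: 11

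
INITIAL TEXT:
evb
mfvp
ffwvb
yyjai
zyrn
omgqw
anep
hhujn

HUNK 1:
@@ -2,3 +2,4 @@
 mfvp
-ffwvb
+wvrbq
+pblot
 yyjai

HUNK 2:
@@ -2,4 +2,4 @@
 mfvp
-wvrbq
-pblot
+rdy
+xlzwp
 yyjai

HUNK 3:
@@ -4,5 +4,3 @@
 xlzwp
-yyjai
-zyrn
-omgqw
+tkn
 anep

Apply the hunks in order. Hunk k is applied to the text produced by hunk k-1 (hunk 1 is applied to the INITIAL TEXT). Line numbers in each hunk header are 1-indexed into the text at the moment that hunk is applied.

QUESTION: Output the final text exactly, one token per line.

Answer: evb
mfvp
rdy
xlzwp
tkn
anep
hhujn

Derivation:
Hunk 1: at line 2 remove [ffwvb] add [wvrbq,pblot] -> 9 lines: evb mfvp wvrbq pblot yyjai zyrn omgqw anep hhujn
Hunk 2: at line 2 remove [wvrbq,pblot] add [rdy,xlzwp] -> 9 lines: evb mfvp rdy xlzwp yyjai zyrn omgqw anep hhujn
Hunk 3: at line 4 remove [yyjai,zyrn,omgqw] add [tkn] -> 7 lines: evb mfvp rdy xlzwp tkn anep hhujn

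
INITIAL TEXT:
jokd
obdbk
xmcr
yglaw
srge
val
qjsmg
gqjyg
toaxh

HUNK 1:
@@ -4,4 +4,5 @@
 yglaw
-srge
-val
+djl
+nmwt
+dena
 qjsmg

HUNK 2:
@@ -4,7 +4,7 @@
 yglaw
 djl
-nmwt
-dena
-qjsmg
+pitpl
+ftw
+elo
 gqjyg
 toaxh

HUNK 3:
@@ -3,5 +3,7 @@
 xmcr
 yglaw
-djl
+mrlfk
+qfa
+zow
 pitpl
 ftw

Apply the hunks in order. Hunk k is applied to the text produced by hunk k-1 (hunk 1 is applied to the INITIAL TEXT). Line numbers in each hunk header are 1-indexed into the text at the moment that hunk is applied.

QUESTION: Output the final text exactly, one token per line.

Hunk 1: at line 4 remove [srge,val] add [djl,nmwt,dena] -> 10 lines: jokd obdbk xmcr yglaw djl nmwt dena qjsmg gqjyg toaxh
Hunk 2: at line 4 remove [nmwt,dena,qjsmg] add [pitpl,ftw,elo] -> 10 lines: jokd obdbk xmcr yglaw djl pitpl ftw elo gqjyg toaxh
Hunk 3: at line 3 remove [djl] add [mrlfk,qfa,zow] -> 12 lines: jokd obdbk xmcr yglaw mrlfk qfa zow pitpl ftw elo gqjyg toaxh

Answer: jokd
obdbk
xmcr
yglaw
mrlfk
qfa
zow
pitpl
ftw
elo
gqjyg
toaxh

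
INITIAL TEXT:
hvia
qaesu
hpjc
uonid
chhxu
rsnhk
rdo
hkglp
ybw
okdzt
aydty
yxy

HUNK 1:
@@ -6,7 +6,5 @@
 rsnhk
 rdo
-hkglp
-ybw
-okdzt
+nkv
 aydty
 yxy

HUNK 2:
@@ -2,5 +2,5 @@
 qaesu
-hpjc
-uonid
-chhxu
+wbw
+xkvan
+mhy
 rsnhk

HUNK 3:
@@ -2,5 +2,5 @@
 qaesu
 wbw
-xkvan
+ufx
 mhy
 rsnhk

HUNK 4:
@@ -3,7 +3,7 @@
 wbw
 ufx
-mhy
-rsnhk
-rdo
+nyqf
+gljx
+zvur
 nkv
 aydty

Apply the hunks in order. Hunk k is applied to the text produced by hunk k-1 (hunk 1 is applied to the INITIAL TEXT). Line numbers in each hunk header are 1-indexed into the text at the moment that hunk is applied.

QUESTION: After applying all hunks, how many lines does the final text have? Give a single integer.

Answer: 10

Derivation:
Hunk 1: at line 6 remove [hkglp,ybw,okdzt] add [nkv] -> 10 lines: hvia qaesu hpjc uonid chhxu rsnhk rdo nkv aydty yxy
Hunk 2: at line 2 remove [hpjc,uonid,chhxu] add [wbw,xkvan,mhy] -> 10 lines: hvia qaesu wbw xkvan mhy rsnhk rdo nkv aydty yxy
Hunk 3: at line 2 remove [xkvan] add [ufx] -> 10 lines: hvia qaesu wbw ufx mhy rsnhk rdo nkv aydty yxy
Hunk 4: at line 3 remove [mhy,rsnhk,rdo] add [nyqf,gljx,zvur] -> 10 lines: hvia qaesu wbw ufx nyqf gljx zvur nkv aydty yxy
Final line count: 10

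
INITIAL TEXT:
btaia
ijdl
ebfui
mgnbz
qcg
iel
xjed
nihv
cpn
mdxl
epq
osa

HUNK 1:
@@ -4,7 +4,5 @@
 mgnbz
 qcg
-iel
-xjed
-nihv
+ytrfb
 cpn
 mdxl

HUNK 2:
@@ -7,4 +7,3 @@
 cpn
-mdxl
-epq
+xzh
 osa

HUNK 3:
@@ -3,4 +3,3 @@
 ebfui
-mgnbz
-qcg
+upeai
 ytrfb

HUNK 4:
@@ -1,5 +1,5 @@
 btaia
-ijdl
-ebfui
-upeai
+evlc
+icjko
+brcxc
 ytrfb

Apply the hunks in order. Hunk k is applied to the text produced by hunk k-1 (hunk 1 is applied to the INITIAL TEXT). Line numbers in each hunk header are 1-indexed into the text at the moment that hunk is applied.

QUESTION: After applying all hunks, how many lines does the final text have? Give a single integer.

Answer: 8

Derivation:
Hunk 1: at line 4 remove [iel,xjed,nihv] add [ytrfb] -> 10 lines: btaia ijdl ebfui mgnbz qcg ytrfb cpn mdxl epq osa
Hunk 2: at line 7 remove [mdxl,epq] add [xzh] -> 9 lines: btaia ijdl ebfui mgnbz qcg ytrfb cpn xzh osa
Hunk 3: at line 3 remove [mgnbz,qcg] add [upeai] -> 8 lines: btaia ijdl ebfui upeai ytrfb cpn xzh osa
Hunk 4: at line 1 remove [ijdl,ebfui,upeai] add [evlc,icjko,brcxc] -> 8 lines: btaia evlc icjko brcxc ytrfb cpn xzh osa
Final line count: 8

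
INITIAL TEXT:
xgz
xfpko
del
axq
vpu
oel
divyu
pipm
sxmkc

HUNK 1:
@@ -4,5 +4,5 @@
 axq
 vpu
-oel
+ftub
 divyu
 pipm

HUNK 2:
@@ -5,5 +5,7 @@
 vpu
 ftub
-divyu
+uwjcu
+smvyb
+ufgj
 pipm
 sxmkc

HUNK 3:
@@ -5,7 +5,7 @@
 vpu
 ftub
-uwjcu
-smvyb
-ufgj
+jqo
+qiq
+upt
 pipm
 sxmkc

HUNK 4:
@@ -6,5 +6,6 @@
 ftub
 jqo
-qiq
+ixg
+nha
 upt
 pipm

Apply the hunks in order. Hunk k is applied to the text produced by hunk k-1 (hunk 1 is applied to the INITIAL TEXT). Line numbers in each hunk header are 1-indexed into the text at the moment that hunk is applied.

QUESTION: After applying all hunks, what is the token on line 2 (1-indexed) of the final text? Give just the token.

Answer: xfpko

Derivation:
Hunk 1: at line 4 remove [oel] add [ftub] -> 9 lines: xgz xfpko del axq vpu ftub divyu pipm sxmkc
Hunk 2: at line 5 remove [divyu] add [uwjcu,smvyb,ufgj] -> 11 lines: xgz xfpko del axq vpu ftub uwjcu smvyb ufgj pipm sxmkc
Hunk 3: at line 5 remove [uwjcu,smvyb,ufgj] add [jqo,qiq,upt] -> 11 lines: xgz xfpko del axq vpu ftub jqo qiq upt pipm sxmkc
Hunk 4: at line 6 remove [qiq] add [ixg,nha] -> 12 lines: xgz xfpko del axq vpu ftub jqo ixg nha upt pipm sxmkc
Final line 2: xfpko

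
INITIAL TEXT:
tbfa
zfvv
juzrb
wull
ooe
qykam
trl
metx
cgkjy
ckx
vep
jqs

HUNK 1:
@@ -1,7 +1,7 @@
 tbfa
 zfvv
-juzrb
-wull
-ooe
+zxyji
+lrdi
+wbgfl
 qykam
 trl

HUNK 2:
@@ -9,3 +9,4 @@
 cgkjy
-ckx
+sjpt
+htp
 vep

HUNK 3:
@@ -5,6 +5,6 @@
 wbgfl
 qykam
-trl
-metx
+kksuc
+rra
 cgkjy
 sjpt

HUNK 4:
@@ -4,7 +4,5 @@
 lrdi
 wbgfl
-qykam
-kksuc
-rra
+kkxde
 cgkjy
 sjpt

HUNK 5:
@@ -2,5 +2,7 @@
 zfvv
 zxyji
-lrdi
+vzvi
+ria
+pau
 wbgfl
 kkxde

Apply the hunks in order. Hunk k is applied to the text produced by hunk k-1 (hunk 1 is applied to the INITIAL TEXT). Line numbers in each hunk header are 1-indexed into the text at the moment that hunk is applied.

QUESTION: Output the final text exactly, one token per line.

Answer: tbfa
zfvv
zxyji
vzvi
ria
pau
wbgfl
kkxde
cgkjy
sjpt
htp
vep
jqs

Derivation:
Hunk 1: at line 1 remove [juzrb,wull,ooe] add [zxyji,lrdi,wbgfl] -> 12 lines: tbfa zfvv zxyji lrdi wbgfl qykam trl metx cgkjy ckx vep jqs
Hunk 2: at line 9 remove [ckx] add [sjpt,htp] -> 13 lines: tbfa zfvv zxyji lrdi wbgfl qykam trl metx cgkjy sjpt htp vep jqs
Hunk 3: at line 5 remove [trl,metx] add [kksuc,rra] -> 13 lines: tbfa zfvv zxyji lrdi wbgfl qykam kksuc rra cgkjy sjpt htp vep jqs
Hunk 4: at line 4 remove [qykam,kksuc,rra] add [kkxde] -> 11 lines: tbfa zfvv zxyji lrdi wbgfl kkxde cgkjy sjpt htp vep jqs
Hunk 5: at line 2 remove [lrdi] add [vzvi,ria,pau] -> 13 lines: tbfa zfvv zxyji vzvi ria pau wbgfl kkxde cgkjy sjpt htp vep jqs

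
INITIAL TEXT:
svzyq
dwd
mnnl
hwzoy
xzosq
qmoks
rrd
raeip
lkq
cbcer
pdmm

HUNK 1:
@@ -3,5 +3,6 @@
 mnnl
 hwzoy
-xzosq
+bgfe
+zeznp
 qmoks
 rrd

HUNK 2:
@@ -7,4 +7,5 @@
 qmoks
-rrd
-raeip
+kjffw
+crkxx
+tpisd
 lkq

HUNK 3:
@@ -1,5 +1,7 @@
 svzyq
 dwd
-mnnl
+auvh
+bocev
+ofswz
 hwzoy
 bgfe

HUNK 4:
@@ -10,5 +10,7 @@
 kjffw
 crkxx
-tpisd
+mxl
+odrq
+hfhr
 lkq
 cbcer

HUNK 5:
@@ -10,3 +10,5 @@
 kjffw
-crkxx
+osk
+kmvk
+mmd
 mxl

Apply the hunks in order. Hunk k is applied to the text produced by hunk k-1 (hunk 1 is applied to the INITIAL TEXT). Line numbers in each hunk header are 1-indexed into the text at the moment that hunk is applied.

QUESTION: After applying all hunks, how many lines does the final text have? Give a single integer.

Hunk 1: at line 3 remove [xzosq] add [bgfe,zeznp] -> 12 lines: svzyq dwd mnnl hwzoy bgfe zeznp qmoks rrd raeip lkq cbcer pdmm
Hunk 2: at line 7 remove [rrd,raeip] add [kjffw,crkxx,tpisd] -> 13 lines: svzyq dwd mnnl hwzoy bgfe zeznp qmoks kjffw crkxx tpisd lkq cbcer pdmm
Hunk 3: at line 1 remove [mnnl] add [auvh,bocev,ofswz] -> 15 lines: svzyq dwd auvh bocev ofswz hwzoy bgfe zeznp qmoks kjffw crkxx tpisd lkq cbcer pdmm
Hunk 4: at line 10 remove [tpisd] add [mxl,odrq,hfhr] -> 17 lines: svzyq dwd auvh bocev ofswz hwzoy bgfe zeznp qmoks kjffw crkxx mxl odrq hfhr lkq cbcer pdmm
Hunk 5: at line 10 remove [crkxx] add [osk,kmvk,mmd] -> 19 lines: svzyq dwd auvh bocev ofswz hwzoy bgfe zeznp qmoks kjffw osk kmvk mmd mxl odrq hfhr lkq cbcer pdmm
Final line count: 19

Answer: 19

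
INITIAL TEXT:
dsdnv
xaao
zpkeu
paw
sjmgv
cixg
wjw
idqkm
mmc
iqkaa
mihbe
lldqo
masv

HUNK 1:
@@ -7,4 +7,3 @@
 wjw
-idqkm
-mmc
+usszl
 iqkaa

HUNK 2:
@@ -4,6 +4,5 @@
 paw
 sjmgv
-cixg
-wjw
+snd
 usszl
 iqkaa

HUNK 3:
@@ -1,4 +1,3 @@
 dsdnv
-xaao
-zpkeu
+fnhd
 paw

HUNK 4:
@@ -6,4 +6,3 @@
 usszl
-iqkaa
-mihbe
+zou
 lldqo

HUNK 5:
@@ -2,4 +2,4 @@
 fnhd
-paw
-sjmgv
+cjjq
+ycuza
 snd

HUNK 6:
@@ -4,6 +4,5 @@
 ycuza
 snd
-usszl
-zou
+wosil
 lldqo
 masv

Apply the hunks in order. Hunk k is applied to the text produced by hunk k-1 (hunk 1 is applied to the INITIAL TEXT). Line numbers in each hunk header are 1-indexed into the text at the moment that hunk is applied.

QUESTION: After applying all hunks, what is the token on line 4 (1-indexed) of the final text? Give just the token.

Hunk 1: at line 7 remove [idqkm,mmc] add [usszl] -> 12 lines: dsdnv xaao zpkeu paw sjmgv cixg wjw usszl iqkaa mihbe lldqo masv
Hunk 2: at line 4 remove [cixg,wjw] add [snd] -> 11 lines: dsdnv xaao zpkeu paw sjmgv snd usszl iqkaa mihbe lldqo masv
Hunk 3: at line 1 remove [xaao,zpkeu] add [fnhd] -> 10 lines: dsdnv fnhd paw sjmgv snd usszl iqkaa mihbe lldqo masv
Hunk 4: at line 6 remove [iqkaa,mihbe] add [zou] -> 9 lines: dsdnv fnhd paw sjmgv snd usszl zou lldqo masv
Hunk 5: at line 2 remove [paw,sjmgv] add [cjjq,ycuza] -> 9 lines: dsdnv fnhd cjjq ycuza snd usszl zou lldqo masv
Hunk 6: at line 4 remove [usszl,zou] add [wosil] -> 8 lines: dsdnv fnhd cjjq ycuza snd wosil lldqo masv
Final line 4: ycuza

Answer: ycuza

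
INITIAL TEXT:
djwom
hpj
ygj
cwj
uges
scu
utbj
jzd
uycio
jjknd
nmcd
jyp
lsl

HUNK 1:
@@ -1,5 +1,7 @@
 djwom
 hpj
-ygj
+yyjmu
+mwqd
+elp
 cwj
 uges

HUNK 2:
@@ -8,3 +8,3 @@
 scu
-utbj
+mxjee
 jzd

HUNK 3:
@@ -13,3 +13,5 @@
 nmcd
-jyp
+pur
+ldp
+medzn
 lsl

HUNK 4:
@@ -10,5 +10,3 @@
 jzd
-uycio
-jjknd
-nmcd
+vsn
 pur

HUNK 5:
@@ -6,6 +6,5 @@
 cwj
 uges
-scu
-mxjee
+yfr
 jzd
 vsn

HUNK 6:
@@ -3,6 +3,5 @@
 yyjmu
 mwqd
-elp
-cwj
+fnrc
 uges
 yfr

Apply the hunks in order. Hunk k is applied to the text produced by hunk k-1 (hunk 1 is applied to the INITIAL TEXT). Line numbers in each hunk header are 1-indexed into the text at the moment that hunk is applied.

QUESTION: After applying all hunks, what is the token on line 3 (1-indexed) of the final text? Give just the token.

Answer: yyjmu

Derivation:
Hunk 1: at line 1 remove [ygj] add [yyjmu,mwqd,elp] -> 15 lines: djwom hpj yyjmu mwqd elp cwj uges scu utbj jzd uycio jjknd nmcd jyp lsl
Hunk 2: at line 8 remove [utbj] add [mxjee] -> 15 lines: djwom hpj yyjmu mwqd elp cwj uges scu mxjee jzd uycio jjknd nmcd jyp lsl
Hunk 3: at line 13 remove [jyp] add [pur,ldp,medzn] -> 17 lines: djwom hpj yyjmu mwqd elp cwj uges scu mxjee jzd uycio jjknd nmcd pur ldp medzn lsl
Hunk 4: at line 10 remove [uycio,jjknd,nmcd] add [vsn] -> 15 lines: djwom hpj yyjmu mwqd elp cwj uges scu mxjee jzd vsn pur ldp medzn lsl
Hunk 5: at line 6 remove [scu,mxjee] add [yfr] -> 14 lines: djwom hpj yyjmu mwqd elp cwj uges yfr jzd vsn pur ldp medzn lsl
Hunk 6: at line 3 remove [elp,cwj] add [fnrc] -> 13 lines: djwom hpj yyjmu mwqd fnrc uges yfr jzd vsn pur ldp medzn lsl
Final line 3: yyjmu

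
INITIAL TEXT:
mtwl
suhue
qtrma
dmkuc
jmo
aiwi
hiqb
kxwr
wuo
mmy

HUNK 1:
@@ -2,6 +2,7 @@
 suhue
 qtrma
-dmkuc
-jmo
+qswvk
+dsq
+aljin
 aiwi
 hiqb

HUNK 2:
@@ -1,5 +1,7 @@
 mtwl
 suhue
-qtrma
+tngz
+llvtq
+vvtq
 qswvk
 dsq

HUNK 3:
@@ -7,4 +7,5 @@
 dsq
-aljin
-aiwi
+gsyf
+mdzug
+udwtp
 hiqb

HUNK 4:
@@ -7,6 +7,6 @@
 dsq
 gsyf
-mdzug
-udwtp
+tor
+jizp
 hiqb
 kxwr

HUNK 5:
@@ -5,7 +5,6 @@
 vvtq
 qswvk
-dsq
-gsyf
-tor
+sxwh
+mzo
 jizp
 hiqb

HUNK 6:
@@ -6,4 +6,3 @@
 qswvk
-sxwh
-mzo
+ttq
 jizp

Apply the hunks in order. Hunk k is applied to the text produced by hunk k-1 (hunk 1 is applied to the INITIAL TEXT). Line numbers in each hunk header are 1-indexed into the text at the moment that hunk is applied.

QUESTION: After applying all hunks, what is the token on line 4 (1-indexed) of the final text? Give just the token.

Answer: llvtq

Derivation:
Hunk 1: at line 2 remove [dmkuc,jmo] add [qswvk,dsq,aljin] -> 11 lines: mtwl suhue qtrma qswvk dsq aljin aiwi hiqb kxwr wuo mmy
Hunk 2: at line 1 remove [qtrma] add [tngz,llvtq,vvtq] -> 13 lines: mtwl suhue tngz llvtq vvtq qswvk dsq aljin aiwi hiqb kxwr wuo mmy
Hunk 3: at line 7 remove [aljin,aiwi] add [gsyf,mdzug,udwtp] -> 14 lines: mtwl suhue tngz llvtq vvtq qswvk dsq gsyf mdzug udwtp hiqb kxwr wuo mmy
Hunk 4: at line 7 remove [mdzug,udwtp] add [tor,jizp] -> 14 lines: mtwl suhue tngz llvtq vvtq qswvk dsq gsyf tor jizp hiqb kxwr wuo mmy
Hunk 5: at line 5 remove [dsq,gsyf,tor] add [sxwh,mzo] -> 13 lines: mtwl suhue tngz llvtq vvtq qswvk sxwh mzo jizp hiqb kxwr wuo mmy
Hunk 6: at line 6 remove [sxwh,mzo] add [ttq] -> 12 lines: mtwl suhue tngz llvtq vvtq qswvk ttq jizp hiqb kxwr wuo mmy
Final line 4: llvtq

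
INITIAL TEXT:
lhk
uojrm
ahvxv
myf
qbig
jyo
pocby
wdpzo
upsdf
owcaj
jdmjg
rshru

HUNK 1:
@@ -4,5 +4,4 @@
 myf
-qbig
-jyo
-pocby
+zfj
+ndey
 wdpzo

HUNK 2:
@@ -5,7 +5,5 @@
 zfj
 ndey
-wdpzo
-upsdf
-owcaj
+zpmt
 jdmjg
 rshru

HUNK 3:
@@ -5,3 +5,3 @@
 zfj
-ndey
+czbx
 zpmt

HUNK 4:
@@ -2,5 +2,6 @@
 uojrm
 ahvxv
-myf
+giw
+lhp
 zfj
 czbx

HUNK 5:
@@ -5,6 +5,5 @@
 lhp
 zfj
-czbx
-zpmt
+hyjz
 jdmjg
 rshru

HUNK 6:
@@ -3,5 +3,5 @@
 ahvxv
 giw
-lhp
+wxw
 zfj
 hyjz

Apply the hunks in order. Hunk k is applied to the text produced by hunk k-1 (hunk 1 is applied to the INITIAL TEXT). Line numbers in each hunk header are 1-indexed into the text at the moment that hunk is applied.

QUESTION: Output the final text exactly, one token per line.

Answer: lhk
uojrm
ahvxv
giw
wxw
zfj
hyjz
jdmjg
rshru

Derivation:
Hunk 1: at line 4 remove [qbig,jyo,pocby] add [zfj,ndey] -> 11 lines: lhk uojrm ahvxv myf zfj ndey wdpzo upsdf owcaj jdmjg rshru
Hunk 2: at line 5 remove [wdpzo,upsdf,owcaj] add [zpmt] -> 9 lines: lhk uojrm ahvxv myf zfj ndey zpmt jdmjg rshru
Hunk 3: at line 5 remove [ndey] add [czbx] -> 9 lines: lhk uojrm ahvxv myf zfj czbx zpmt jdmjg rshru
Hunk 4: at line 2 remove [myf] add [giw,lhp] -> 10 lines: lhk uojrm ahvxv giw lhp zfj czbx zpmt jdmjg rshru
Hunk 5: at line 5 remove [czbx,zpmt] add [hyjz] -> 9 lines: lhk uojrm ahvxv giw lhp zfj hyjz jdmjg rshru
Hunk 6: at line 3 remove [lhp] add [wxw] -> 9 lines: lhk uojrm ahvxv giw wxw zfj hyjz jdmjg rshru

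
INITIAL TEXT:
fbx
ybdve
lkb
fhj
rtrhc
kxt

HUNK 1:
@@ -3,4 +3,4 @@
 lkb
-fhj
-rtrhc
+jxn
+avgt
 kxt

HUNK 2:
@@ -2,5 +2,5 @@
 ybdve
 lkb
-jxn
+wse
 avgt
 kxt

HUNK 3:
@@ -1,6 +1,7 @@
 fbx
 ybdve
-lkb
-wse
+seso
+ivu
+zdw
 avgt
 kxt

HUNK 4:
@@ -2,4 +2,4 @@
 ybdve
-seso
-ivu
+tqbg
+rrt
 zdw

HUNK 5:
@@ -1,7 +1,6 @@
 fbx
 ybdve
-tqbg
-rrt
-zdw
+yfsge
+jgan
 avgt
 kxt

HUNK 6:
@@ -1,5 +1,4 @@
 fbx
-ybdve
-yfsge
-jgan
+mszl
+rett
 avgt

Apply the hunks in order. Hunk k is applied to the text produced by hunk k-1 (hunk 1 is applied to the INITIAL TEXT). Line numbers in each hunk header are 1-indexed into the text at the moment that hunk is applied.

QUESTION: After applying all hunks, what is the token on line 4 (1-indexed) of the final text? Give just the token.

Answer: avgt

Derivation:
Hunk 1: at line 3 remove [fhj,rtrhc] add [jxn,avgt] -> 6 lines: fbx ybdve lkb jxn avgt kxt
Hunk 2: at line 2 remove [jxn] add [wse] -> 6 lines: fbx ybdve lkb wse avgt kxt
Hunk 3: at line 1 remove [lkb,wse] add [seso,ivu,zdw] -> 7 lines: fbx ybdve seso ivu zdw avgt kxt
Hunk 4: at line 2 remove [seso,ivu] add [tqbg,rrt] -> 7 lines: fbx ybdve tqbg rrt zdw avgt kxt
Hunk 5: at line 1 remove [tqbg,rrt,zdw] add [yfsge,jgan] -> 6 lines: fbx ybdve yfsge jgan avgt kxt
Hunk 6: at line 1 remove [ybdve,yfsge,jgan] add [mszl,rett] -> 5 lines: fbx mszl rett avgt kxt
Final line 4: avgt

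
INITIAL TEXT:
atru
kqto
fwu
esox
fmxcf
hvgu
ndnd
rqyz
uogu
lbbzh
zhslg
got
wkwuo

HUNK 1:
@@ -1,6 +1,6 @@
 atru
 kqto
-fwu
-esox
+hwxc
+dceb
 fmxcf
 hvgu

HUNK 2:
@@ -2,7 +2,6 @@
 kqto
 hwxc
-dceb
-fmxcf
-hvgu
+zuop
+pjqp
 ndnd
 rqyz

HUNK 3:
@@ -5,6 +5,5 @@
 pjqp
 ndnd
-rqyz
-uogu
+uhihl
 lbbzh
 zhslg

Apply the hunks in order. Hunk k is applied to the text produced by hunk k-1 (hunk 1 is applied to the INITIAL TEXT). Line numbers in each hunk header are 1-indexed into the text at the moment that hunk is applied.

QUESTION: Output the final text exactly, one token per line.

Answer: atru
kqto
hwxc
zuop
pjqp
ndnd
uhihl
lbbzh
zhslg
got
wkwuo

Derivation:
Hunk 1: at line 1 remove [fwu,esox] add [hwxc,dceb] -> 13 lines: atru kqto hwxc dceb fmxcf hvgu ndnd rqyz uogu lbbzh zhslg got wkwuo
Hunk 2: at line 2 remove [dceb,fmxcf,hvgu] add [zuop,pjqp] -> 12 lines: atru kqto hwxc zuop pjqp ndnd rqyz uogu lbbzh zhslg got wkwuo
Hunk 3: at line 5 remove [rqyz,uogu] add [uhihl] -> 11 lines: atru kqto hwxc zuop pjqp ndnd uhihl lbbzh zhslg got wkwuo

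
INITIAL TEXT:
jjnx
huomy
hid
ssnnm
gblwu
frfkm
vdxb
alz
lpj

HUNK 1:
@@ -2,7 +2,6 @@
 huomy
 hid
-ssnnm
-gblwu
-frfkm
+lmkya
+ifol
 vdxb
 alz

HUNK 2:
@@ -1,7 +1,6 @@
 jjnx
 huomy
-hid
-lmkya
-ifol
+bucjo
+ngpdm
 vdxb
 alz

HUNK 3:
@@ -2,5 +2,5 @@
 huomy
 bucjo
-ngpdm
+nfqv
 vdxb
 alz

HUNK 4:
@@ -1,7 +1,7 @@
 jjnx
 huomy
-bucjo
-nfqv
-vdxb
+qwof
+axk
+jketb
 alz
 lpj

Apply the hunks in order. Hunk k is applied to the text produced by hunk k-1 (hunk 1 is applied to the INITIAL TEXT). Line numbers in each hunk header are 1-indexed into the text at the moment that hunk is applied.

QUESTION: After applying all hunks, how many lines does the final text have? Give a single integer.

Hunk 1: at line 2 remove [ssnnm,gblwu,frfkm] add [lmkya,ifol] -> 8 lines: jjnx huomy hid lmkya ifol vdxb alz lpj
Hunk 2: at line 1 remove [hid,lmkya,ifol] add [bucjo,ngpdm] -> 7 lines: jjnx huomy bucjo ngpdm vdxb alz lpj
Hunk 3: at line 2 remove [ngpdm] add [nfqv] -> 7 lines: jjnx huomy bucjo nfqv vdxb alz lpj
Hunk 4: at line 1 remove [bucjo,nfqv,vdxb] add [qwof,axk,jketb] -> 7 lines: jjnx huomy qwof axk jketb alz lpj
Final line count: 7

Answer: 7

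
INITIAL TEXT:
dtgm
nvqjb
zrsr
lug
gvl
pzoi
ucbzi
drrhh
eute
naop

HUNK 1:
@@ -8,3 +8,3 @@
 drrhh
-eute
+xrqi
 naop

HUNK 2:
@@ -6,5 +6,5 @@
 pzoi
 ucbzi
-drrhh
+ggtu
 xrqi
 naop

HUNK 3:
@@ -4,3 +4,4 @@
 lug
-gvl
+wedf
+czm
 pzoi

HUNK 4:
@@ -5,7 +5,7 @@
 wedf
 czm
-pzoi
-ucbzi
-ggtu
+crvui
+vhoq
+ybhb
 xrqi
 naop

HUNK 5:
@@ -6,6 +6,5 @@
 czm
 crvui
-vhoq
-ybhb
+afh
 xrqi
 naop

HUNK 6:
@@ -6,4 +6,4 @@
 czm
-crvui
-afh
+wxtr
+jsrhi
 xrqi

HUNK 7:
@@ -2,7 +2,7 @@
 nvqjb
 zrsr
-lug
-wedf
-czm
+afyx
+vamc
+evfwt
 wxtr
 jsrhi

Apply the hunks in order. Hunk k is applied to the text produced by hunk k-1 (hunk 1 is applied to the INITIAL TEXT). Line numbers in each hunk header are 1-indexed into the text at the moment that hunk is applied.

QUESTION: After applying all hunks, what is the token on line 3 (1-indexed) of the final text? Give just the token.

Answer: zrsr

Derivation:
Hunk 1: at line 8 remove [eute] add [xrqi] -> 10 lines: dtgm nvqjb zrsr lug gvl pzoi ucbzi drrhh xrqi naop
Hunk 2: at line 6 remove [drrhh] add [ggtu] -> 10 lines: dtgm nvqjb zrsr lug gvl pzoi ucbzi ggtu xrqi naop
Hunk 3: at line 4 remove [gvl] add [wedf,czm] -> 11 lines: dtgm nvqjb zrsr lug wedf czm pzoi ucbzi ggtu xrqi naop
Hunk 4: at line 5 remove [pzoi,ucbzi,ggtu] add [crvui,vhoq,ybhb] -> 11 lines: dtgm nvqjb zrsr lug wedf czm crvui vhoq ybhb xrqi naop
Hunk 5: at line 6 remove [vhoq,ybhb] add [afh] -> 10 lines: dtgm nvqjb zrsr lug wedf czm crvui afh xrqi naop
Hunk 6: at line 6 remove [crvui,afh] add [wxtr,jsrhi] -> 10 lines: dtgm nvqjb zrsr lug wedf czm wxtr jsrhi xrqi naop
Hunk 7: at line 2 remove [lug,wedf,czm] add [afyx,vamc,evfwt] -> 10 lines: dtgm nvqjb zrsr afyx vamc evfwt wxtr jsrhi xrqi naop
Final line 3: zrsr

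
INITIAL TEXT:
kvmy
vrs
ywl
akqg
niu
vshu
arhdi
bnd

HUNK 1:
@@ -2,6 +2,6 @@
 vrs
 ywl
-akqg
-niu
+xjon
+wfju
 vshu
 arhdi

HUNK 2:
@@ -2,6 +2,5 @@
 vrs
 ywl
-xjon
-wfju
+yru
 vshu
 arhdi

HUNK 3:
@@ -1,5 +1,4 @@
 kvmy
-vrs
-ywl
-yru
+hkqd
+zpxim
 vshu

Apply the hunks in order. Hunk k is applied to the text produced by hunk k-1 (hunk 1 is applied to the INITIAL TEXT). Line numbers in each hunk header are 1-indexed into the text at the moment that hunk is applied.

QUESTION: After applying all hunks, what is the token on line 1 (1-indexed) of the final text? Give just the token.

Answer: kvmy

Derivation:
Hunk 1: at line 2 remove [akqg,niu] add [xjon,wfju] -> 8 lines: kvmy vrs ywl xjon wfju vshu arhdi bnd
Hunk 2: at line 2 remove [xjon,wfju] add [yru] -> 7 lines: kvmy vrs ywl yru vshu arhdi bnd
Hunk 3: at line 1 remove [vrs,ywl,yru] add [hkqd,zpxim] -> 6 lines: kvmy hkqd zpxim vshu arhdi bnd
Final line 1: kvmy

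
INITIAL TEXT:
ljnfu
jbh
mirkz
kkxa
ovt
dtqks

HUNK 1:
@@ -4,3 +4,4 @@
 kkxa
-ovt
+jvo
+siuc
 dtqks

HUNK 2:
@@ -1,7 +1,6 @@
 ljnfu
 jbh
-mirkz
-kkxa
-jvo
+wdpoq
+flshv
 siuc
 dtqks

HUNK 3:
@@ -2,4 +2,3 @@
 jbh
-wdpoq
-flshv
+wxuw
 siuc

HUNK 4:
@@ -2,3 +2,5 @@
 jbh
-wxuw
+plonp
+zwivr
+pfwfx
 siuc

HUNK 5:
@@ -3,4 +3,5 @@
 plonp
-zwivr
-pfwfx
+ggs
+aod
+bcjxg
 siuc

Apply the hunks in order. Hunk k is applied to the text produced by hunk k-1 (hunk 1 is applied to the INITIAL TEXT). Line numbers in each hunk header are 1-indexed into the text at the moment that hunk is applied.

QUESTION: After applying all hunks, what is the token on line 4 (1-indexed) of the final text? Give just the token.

Answer: ggs

Derivation:
Hunk 1: at line 4 remove [ovt] add [jvo,siuc] -> 7 lines: ljnfu jbh mirkz kkxa jvo siuc dtqks
Hunk 2: at line 1 remove [mirkz,kkxa,jvo] add [wdpoq,flshv] -> 6 lines: ljnfu jbh wdpoq flshv siuc dtqks
Hunk 3: at line 2 remove [wdpoq,flshv] add [wxuw] -> 5 lines: ljnfu jbh wxuw siuc dtqks
Hunk 4: at line 2 remove [wxuw] add [plonp,zwivr,pfwfx] -> 7 lines: ljnfu jbh plonp zwivr pfwfx siuc dtqks
Hunk 5: at line 3 remove [zwivr,pfwfx] add [ggs,aod,bcjxg] -> 8 lines: ljnfu jbh plonp ggs aod bcjxg siuc dtqks
Final line 4: ggs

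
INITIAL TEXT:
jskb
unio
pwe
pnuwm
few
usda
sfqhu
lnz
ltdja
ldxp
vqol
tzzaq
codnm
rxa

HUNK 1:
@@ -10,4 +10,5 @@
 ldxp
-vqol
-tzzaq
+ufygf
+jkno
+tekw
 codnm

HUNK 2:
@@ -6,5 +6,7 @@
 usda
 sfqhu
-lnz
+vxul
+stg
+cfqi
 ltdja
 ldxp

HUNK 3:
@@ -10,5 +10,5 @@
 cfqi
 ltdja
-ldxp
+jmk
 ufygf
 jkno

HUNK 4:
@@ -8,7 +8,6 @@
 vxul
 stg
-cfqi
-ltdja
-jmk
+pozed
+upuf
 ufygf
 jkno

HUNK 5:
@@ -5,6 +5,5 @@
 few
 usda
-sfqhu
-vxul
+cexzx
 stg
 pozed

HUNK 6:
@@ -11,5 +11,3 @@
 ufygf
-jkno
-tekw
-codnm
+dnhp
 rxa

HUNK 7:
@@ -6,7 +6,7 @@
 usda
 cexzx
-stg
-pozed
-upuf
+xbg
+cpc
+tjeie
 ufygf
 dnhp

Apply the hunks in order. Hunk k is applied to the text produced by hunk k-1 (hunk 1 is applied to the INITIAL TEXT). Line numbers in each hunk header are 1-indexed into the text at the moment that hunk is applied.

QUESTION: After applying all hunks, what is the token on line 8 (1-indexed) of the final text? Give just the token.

Hunk 1: at line 10 remove [vqol,tzzaq] add [ufygf,jkno,tekw] -> 15 lines: jskb unio pwe pnuwm few usda sfqhu lnz ltdja ldxp ufygf jkno tekw codnm rxa
Hunk 2: at line 6 remove [lnz] add [vxul,stg,cfqi] -> 17 lines: jskb unio pwe pnuwm few usda sfqhu vxul stg cfqi ltdja ldxp ufygf jkno tekw codnm rxa
Hunk 3: at line 10 remove [ldxp] add [jmk] -> 17 lines: jskb unio pwe pnuwm few usda sfqhu vxul stg cfqi ltdja jmk ufygf jkno tekw codnm rxa
Hunk 4: at line 8 remove [cfqi,ltdja,jmk] add [pozed,upuf] -> 16 lines: jskb unio pwe pnuwm few usda sfqhu vxul stg pozed upuf ufygf jkno tekw codnm rxa
Hunk 5: at line 5 remove [sfqhu,vxul] add [cexzx] -> 15 lines: jskb unio pwe pnuwm few usda cexzx stg pozed upuf ufygf jkno tekw codnm rxa
Hunk 6: at line 11 remove [jkno,tekw,codnm] add [dnhp] -> 13 lines: jskb unio pwe pnuwm few usda cexzx stg pozed upuf ufygf dnhp rxa
Hunk 7: at line 6 remove [stg,pozed,upuf] add [xbg,cpc,tjeie] -> 13 lines: jskb unio pwe pnuwm few usda cexzx xbg cpc tjeie ufygf dnhp rxa
Final line 8: xbg

Answer: xbg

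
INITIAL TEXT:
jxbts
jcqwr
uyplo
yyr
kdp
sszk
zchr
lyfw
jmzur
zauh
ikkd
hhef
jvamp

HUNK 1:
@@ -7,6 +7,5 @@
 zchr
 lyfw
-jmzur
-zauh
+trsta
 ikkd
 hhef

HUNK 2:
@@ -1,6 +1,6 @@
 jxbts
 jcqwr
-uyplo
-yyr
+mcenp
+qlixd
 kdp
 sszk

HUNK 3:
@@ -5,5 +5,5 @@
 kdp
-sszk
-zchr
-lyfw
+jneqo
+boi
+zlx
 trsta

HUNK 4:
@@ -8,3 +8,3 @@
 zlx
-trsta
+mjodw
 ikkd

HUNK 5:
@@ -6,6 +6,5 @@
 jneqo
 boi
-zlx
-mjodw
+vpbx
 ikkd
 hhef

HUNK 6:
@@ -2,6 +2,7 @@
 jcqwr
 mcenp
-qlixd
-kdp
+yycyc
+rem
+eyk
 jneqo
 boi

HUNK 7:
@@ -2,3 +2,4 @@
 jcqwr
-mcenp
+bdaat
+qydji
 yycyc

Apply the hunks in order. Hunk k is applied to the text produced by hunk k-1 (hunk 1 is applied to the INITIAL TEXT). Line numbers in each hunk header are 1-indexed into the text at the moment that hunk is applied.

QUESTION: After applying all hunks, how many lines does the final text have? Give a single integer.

Answer: 13

Derivation:
Hunk 1: at line 7 remove [jmzur,zauh] add [trsta] -> 12 lines: jxbts jcqwr uyplo yyr kdp sszk zchr lyfw trsta ikkd hhef jvamp
Hunk 2: at line 1 remove [uyplo,yyr] add [mcenp,qlixd] -> 12 lines: jxbts jcqwr mcenp qlixd kdp sszk zchr lyfw trsta ikkd hhef jvamp
Hunk 3: at line 5 remove [sszk,zchr,lyfw] add [jneqo,boi,zlx] -> 12 lines: jxbts jcqwr mcenp qlixd kdp jneqo boi zlx trsta ikkd hhef jvamp
Hunk 4: at line 8 remove [trsta] add [mjodw] -> 12 lines: jxbts jcqwr mcenp qlixd kdp jneqo boi zlx mjodw ikkd hhef jvamp
Hunk 5: at line 6 remove [zlx,mjodw] add [vpbx] -> 11 lines: jxbts jcqwr mcenp qlixd kdp jneqo boi vpbx ikkd hhef jvamp
Hunk 6: at line 2 remove [qlixd,kdp] add [yycyc,rem,eyk] -> 12 lines: jxbts jcqwr mcenp yycyc rem eyk jneqo boi vpbx ikkd hhef jvamp
Hunk 7: at line 2 remove [mcenp] add [bdaat,qydji] -> 13 lines: jxbts jcqwr bdaat qydji yycyc rem eyk jneqo boi vpbx ikkd hhef jvamp
Final line count: 13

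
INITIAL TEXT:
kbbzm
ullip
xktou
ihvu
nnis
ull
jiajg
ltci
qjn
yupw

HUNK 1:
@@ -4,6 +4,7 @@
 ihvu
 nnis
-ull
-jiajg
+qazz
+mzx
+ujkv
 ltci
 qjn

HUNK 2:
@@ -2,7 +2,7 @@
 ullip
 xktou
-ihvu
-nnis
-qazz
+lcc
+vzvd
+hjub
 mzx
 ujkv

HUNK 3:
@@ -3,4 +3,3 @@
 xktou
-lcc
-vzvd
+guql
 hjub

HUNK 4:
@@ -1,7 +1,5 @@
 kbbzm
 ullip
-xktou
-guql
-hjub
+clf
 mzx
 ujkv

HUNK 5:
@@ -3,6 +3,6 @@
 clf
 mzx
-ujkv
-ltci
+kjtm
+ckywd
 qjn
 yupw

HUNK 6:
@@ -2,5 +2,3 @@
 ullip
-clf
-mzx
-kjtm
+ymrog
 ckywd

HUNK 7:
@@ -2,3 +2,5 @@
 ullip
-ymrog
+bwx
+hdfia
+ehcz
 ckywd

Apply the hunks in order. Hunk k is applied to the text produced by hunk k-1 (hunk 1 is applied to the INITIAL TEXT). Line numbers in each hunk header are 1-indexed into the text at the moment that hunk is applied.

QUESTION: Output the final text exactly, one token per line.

Answer: kbbzm
ullip
bwx
hdfia
ehcz
ckywd
qjn
yupw

Derivation:
Hunk 1: at line 4 remove [ull,jiajg] add [qazz,mzx,ujkv] -> 11 lines: kbbzm ullip xktou ihvu nnis qazz mzx ujkv ltci qjn yupw
Hunk 2: at line 2 remove [ihvu,nnis,qazz] add [lcc,vzvd,hjub] -> 11 lines: kbbzm ullip xktou lcc vzvd hjub mzx ujkv ltci qjn yupw
Hunk 3: at line 3 remove [lcc,vzvd] add [guql] -> 10 lines: kbbzm ullip xktou guql hjub mzx ujkv ltci qjn yupw
Hunk 4: at line 1 remove [xktou,guql,hjub] add [clf] -> 8 lines: kbbzm ullip clf mzx ujkv ltci qjn yupw
Hunk 5: at line 3 remove [ujkv,ltci] add [kjtm,ckywd] -> 8 lines: kbbzm ullip clf mzx kjtm ckywd qjn yupw
Hunk 6: at line 2 remove [clf,mzx,kjtm] add [ymrog] -> 6 lines: kbbzm ullip ymrog ckywd qjn yupw
Hunk 7: at line 2 remove [ymrog] add [bwx,hdfia,ehcz] -> 8 lines: kbbzm ullip bwx hdfia ehcz ckywd qjn yupw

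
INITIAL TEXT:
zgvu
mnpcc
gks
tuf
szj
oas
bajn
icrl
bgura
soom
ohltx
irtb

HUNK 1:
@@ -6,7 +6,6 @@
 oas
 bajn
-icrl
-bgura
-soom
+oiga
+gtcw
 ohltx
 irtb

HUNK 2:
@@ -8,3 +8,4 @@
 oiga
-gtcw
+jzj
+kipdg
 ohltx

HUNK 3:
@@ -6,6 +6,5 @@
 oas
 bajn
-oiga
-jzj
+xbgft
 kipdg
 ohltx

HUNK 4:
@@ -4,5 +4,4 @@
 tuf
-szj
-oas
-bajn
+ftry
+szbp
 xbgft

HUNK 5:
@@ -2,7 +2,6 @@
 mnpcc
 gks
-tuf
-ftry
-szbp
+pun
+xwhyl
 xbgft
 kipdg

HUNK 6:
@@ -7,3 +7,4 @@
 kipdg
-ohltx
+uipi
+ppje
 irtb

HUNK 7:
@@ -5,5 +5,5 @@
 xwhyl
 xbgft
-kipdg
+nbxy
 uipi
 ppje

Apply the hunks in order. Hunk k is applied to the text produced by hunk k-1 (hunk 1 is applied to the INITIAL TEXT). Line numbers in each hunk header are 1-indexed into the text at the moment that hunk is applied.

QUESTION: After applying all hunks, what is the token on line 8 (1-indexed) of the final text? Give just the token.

Answer: uipi

Derivation:
Hunk 1: at line 6 remove [icrl,bgura,soom] add [oiga,gtcw] -> 11 lines: zgvu mnpcc gks tuf szj oas bajn oiga gtcw ohltx irtb
Hunk 2: at line 8 remove [gtcw] add [jzj,kipdg] -> 12 lines: zgvu mnpcc gks tuf szj oas bajn oiga jzj kipdg ohltx irtb
Hunk 3: at line 6 remove [oiga,jzj] add [xbgft] -> 11 lines: zgvu mnpcc gks tuf szj oas bajn xbgft kipdg ohltx irtb
Hunk 4: at line 4 remove [szj,oas,bajn] add [ftry,szbp] -> 10 lines: zgvu mnpcc gks tuf ftry szbp xbgft kipdg ohltx irtb
Hunk 5: at line 2 remove [tuf,ftry,szbp] add [pun,xwhyl] -> 9 lines: zgvu mnpcc gks pun xwhyl xbgft kipdg ohltx irtb
Hunk 6: at line 7 remove [ohltx] add [uipi,ppje] -> 10 lines: zgvu mnpcc gks pun xwhyl xbgft kipdg uipi ppje irtb
Hunk 7: at line 5 remove [kipdg] add [nbxy] -> 10 lines: zgvu mnpcc gks pun xwhyl xbgft nbxy uipi ppje irtb
Final line 8: uipi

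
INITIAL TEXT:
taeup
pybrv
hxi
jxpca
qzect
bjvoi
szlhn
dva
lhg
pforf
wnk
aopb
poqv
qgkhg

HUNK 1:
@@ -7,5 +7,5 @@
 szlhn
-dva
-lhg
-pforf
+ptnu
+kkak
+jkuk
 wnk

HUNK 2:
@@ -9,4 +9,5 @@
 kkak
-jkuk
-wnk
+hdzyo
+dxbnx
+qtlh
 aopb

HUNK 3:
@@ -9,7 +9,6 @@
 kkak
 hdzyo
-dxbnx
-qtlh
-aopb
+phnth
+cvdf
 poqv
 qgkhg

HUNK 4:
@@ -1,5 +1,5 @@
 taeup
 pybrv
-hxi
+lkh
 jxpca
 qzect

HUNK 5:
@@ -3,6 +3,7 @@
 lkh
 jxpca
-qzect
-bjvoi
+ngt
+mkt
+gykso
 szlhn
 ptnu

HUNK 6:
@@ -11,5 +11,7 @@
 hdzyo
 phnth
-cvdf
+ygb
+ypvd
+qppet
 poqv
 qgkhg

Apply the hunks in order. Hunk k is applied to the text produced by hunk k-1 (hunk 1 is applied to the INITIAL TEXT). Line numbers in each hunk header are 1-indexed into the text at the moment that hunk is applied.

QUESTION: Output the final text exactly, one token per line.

Answer: taeup
pybrv
lkh
jxpca
ngt
mkt
gykso
szlhn
ptnu
kkak
hdzyo
phnth
ygb
ypvd
qppet
poqv
qgkhg

Derivation:
Hunk 1: at line 7 remove [dva,lhg,pforf] add [ptnu,kkak,jkuk] -> 14 lines: taeup pybrv hxi jxpca qzect bjvoi szlhn ptnu kkak jkuk wnk aopb poqv qgkhg
Hunk 2: at line 9 remove [jkuk,wnk] add [hdzyo,dxbnx,qtlh] -> 15 lines: taeup pybrv hxi jxpca qzect bjvoi szlhn ptnu kkak hdzyo dxbnx qtlh aopb poqv qgkhg
Hunk 3: at line 9 remove [dxbnx,qtlh,aopb] add [phnth,cvdf] -> 14 lines: taeup pybrv hxi jxpca qzect bjvoi szlhn ptnu kkak hdzyo phnth cvdf poqv qgkhg
Hunk 4: at line 1 remove [hxi] add [lkh] -> 14 lines: taeup pybrv lkh jxpca qzect bjvoi szlhn ptnu kkak hdzyo phnth cvdf poqv qgkhg
Hunk 5: at line 3 remove [qzect,bjvoi] add [ngt,mkt,gykso] -> 15 lines: taeup pybrv lkh jxpca ngt mkt gykso szlhn ptnu kkak hdzyo phnth cvdf poqv qgkhg
Hunk 6: at line 11 remove [cvdf] add [ygb,ypvd,qppet] -> 17 lines: taeup pybrv lkh jxpca ngt mkt gykso szlhn ptnu kkak hdzyo phnth ygb ypvd qppet poqv qgkhg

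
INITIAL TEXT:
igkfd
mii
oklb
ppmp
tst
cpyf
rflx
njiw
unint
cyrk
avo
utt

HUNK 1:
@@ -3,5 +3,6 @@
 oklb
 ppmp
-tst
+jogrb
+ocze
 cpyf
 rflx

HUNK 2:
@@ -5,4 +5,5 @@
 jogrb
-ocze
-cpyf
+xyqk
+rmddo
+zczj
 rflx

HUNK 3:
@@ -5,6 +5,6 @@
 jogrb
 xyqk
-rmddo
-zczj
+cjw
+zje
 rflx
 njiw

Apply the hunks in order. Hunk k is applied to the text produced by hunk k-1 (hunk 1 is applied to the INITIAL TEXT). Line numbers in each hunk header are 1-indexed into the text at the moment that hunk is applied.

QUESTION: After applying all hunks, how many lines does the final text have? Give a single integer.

Hunk 1: at line 3 remove [tst] add [jogrb,ocze] -> 13 lines: igkfd mii oklb ppmp jogrb ocze cpyf rflx njiw unint cyrk avo utt
Hunk 2: at line 5 remove [ocze,cpyf] add [xyqk,rmddo,zczj] -> 14 lines: igkfd mii oklb ppmp jogrb xyqk rmddo zczj rflx njiw unint cyrk avo utt
Hunk 3: at line 5 remove [rmddo,zczj] add [cjw,zje] -> 14 lines: igkfd mii oklb ppmp jogrb xyqk cjw zje rflx njiw unint cyrk avo utt
Final line count: 14

Answer: 14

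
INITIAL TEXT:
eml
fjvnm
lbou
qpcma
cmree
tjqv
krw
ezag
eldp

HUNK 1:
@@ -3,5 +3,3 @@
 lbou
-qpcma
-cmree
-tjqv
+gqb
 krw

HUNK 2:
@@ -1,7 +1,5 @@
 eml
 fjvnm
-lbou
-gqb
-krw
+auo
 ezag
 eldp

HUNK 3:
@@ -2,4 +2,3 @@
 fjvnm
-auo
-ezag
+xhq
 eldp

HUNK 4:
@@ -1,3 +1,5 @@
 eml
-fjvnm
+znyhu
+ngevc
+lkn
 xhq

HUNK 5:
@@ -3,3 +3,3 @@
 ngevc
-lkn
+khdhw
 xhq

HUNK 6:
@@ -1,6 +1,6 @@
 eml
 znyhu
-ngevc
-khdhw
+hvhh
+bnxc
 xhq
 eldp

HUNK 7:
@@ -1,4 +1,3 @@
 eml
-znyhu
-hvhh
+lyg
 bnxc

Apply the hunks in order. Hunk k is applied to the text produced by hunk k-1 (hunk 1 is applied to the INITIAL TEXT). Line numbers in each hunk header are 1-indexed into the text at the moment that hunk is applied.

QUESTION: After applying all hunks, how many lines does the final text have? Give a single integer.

Answer: 5

Derivation:
Hunk 1: at line 3 remove [qpcma,cmree,tjqv] add [gqb] -> 7 lines: eml fjvnm lbou gqb krw ezag eldp
Hunk 2: at line 1 remove [lbou,gqb,krw] add [auo] -> 5 lines: eml fjvnm auo ezag eldp
Hunk 3: at line 2 remove [auo,ezag] add [xhq] -> 4 lines: eml fjvnm xhq eldp
Hunk 4: at line 1 remove [fjvnm] add [znyhu,ngevc,lkn] -> 6 lines: eml znyhu ngevc lkn xhq eldp
Hunk 5: at line 3 remove [lkn] add [khdhw] -> 6 lines: eml znyhu ngevc khdhw xhq eldp
Hunk 6: at line 1 remove [ngevc,khdhw] add [hvhh,bnxc] -> 6 lines: eml znyhu hvhh bnxc xhq eldp
Hunk 7: at line 1 remove [znyhu,hvhh] add [lyg] -> 5 lines: eml lyg bnxc xhq eldp
Final line count: 5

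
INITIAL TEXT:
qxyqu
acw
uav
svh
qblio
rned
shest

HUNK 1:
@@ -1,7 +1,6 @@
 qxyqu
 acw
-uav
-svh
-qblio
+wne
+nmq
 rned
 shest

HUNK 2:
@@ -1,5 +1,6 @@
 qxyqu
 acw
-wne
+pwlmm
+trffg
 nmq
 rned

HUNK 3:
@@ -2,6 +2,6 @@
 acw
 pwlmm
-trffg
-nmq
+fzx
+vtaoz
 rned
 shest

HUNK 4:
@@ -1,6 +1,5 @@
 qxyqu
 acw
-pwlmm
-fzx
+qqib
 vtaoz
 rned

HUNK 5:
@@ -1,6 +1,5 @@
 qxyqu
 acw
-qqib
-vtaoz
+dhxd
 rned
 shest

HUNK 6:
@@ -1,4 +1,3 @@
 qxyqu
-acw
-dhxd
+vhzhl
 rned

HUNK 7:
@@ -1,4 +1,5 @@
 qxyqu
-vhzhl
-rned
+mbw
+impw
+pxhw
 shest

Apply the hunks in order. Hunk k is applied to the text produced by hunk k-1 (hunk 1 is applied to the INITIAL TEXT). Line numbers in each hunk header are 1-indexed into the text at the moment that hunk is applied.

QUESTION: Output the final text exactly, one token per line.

Hunk 1: at line 1 remove [uav,svh,qblio] add [wne,nmq] -> 6 lines: qxyqu acw wne nmq rned shest
Hunk 2: at line 1 remove [wne] add [pwlmm,trffg] -> 7 lines: qxyqu acw pwlmm trffg nmq rned shest
Hunk 3: at line 2 remove [trffg,nmq] add [fzx,vtaoz] -> 7 lines: qxyqu acw pwlmm fzx vtaoz rned shest
Hunk 4: at line 1 remove [pwlmm,fzx] add [qqib] -> 6 lines: qxyqu acw qqib vtaoz rned shest
Hunk 5: at line 1 remove [qqib,vtaoz] add [dhxd] -> 5 lines: qxyqu acw dhxd rned shest
Hunk 6: at line 1 remove [acw,dhxd] add [vhzhl] -> 4 lines: qxyqu vhzhl rned shest
Hunk 7: at line 1 remove [vhzhl,rned] add [mbw,impw,pxhw] -> 5 lines: qxyqu mbw impw pxhw shest

Answer: qxyqu
mbw
impw
pxhw
shest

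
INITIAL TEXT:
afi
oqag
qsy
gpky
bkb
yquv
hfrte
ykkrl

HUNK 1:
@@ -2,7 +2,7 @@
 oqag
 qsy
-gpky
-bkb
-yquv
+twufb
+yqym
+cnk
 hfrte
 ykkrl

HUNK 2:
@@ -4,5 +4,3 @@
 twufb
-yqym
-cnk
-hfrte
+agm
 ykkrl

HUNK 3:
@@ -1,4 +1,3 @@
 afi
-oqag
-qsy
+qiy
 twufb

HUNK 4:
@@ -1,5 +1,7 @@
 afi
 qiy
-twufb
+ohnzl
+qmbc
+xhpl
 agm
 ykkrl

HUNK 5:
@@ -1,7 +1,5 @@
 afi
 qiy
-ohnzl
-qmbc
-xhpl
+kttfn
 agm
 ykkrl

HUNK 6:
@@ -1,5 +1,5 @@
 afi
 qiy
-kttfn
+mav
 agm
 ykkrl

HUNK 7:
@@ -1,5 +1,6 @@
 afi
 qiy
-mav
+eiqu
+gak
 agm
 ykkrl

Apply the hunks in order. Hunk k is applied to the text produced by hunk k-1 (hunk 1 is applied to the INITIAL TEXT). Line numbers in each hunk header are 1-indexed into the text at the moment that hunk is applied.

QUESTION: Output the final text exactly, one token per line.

Answer: afi
qiy
eiqu
gak
agm
ykkrl

Derivation:
Hunk 1: at line 2 remove [gpky,bkb,yquv] add [twufb,yqym,cnk] -> 8 lines: afi oqag qsy twufb yqym cnk hfrte ykkrl
Hunk 2: at line 4 remove [yqym,cnk,hfrte] add [agm] -> 6 lines: afi oqag qsy twufb agm ykkrl
Hunk 3: at line 1 remove [oqag,qsy] add [qiy] -> 5 lines: afi qiy twufb agm ykkrl
Hunk 4: at line 1 remove [twufb] add [ohnzl,qmbc,xhpl] -> 7 lines: afi qiy ohnzl qmbc xhpl agm ykkrl
Hunk 5: at line 1 remove [ohnzl,qmbc,xhpl] add [kttfn] -> 5 lines: afi qiy kttfn agm ykkrl
Hunk 6: at line 1 remove [kttfn] add [mav] -> 5 lines: afi qiy mav agm ykkrl
Hunk 7: at line 1 remove [mav] add [eiqu,gak] -> 6 lines: afi qiy eiqu gak agm ykkrl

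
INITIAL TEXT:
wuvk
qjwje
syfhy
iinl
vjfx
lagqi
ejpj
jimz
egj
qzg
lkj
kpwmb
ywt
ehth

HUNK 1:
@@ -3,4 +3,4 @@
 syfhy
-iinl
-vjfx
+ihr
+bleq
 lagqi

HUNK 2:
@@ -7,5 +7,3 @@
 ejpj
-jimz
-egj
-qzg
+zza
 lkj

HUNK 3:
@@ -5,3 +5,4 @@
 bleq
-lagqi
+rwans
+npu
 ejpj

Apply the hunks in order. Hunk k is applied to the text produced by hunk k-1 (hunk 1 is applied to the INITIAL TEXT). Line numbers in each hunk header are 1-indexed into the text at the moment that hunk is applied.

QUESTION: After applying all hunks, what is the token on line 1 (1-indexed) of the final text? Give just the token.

Answer: wuvk

Derivation:
Hunk 1: at line 3 remove [iinl,vjfx] add [ihr,bleq] -> 14 lines: wuvk qjwje syfhy ihr bleq lagqi ejpj jimz egj qzg lkj kpwmb ywt ehth
Hunk 2: at line 7 remove [jimz,egj,qzg] add [zza] -> 12 lines: wuvk qjwje syfhy ihr bleq lagqi ejpj zza lkj kpwmb ywt ehth
Hunk 3: at line 5 remove [lagqi] add [rwans,npu] -> 13 lines: wuvk qjwje syfhy ihr bleq rwans npu ejpj zza lkj kpwmb ywt ehth
Final line 1: wuvk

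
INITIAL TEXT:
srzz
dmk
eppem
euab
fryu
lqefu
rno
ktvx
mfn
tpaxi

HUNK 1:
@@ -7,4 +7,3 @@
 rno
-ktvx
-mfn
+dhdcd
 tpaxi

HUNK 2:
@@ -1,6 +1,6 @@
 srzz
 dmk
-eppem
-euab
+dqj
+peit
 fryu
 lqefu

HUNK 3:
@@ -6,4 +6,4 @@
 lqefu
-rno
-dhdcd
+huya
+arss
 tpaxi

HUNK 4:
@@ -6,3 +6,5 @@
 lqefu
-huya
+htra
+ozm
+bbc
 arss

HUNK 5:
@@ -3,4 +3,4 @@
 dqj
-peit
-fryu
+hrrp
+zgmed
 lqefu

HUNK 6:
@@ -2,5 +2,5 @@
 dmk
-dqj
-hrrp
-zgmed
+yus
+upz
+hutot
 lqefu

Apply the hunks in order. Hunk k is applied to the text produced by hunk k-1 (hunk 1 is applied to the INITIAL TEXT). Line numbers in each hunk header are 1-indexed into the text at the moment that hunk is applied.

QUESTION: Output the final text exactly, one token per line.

Answer: srzz
dmk
yus
upz
hutot
lqefu
htra
ozm
bbc
arss
tpaxi

Derivation:
Hunk 1: at line 7 remove [ktvx,mfn] add [dhdcd] -> 9 lines: srzz dmk eppem euab fryu lqefu rno dhdcd tpaxi
Hunk 2: at line 1 remove [eppem,euab] add [dqj,peit] -> 9 lines: srzz dmk dqj peit fryu lqefu rno dhdcd tpaxi
Hunk 3: at line 6 remove [rno,dhdcd] add [huya,arss] -> 9 lines: srzz dmk dqj peit fryu lqefu huya arss tpaxi
Hunk 4: at line 6 remove [huya] add [htra,ozm,bbc] -> 11 lines: srzz dmk dqj peit fryu lqefu htra ozm bbc arss tpaxi
Hunk 5: at line 3 remove [peit,fryu] add [hrrp,zgmed] -> 11 lines: srzz dmk dqj hrrp zgmed lqefu htra ozm bbc arss tpaxi
Hunk 6: at line 2 remove [dqj,hrrp,zgmed] add [yus,upz,hutot] -> 11 lines: srzz dmk yus upz hutot lqefu htra ozm bbc arss tpaxi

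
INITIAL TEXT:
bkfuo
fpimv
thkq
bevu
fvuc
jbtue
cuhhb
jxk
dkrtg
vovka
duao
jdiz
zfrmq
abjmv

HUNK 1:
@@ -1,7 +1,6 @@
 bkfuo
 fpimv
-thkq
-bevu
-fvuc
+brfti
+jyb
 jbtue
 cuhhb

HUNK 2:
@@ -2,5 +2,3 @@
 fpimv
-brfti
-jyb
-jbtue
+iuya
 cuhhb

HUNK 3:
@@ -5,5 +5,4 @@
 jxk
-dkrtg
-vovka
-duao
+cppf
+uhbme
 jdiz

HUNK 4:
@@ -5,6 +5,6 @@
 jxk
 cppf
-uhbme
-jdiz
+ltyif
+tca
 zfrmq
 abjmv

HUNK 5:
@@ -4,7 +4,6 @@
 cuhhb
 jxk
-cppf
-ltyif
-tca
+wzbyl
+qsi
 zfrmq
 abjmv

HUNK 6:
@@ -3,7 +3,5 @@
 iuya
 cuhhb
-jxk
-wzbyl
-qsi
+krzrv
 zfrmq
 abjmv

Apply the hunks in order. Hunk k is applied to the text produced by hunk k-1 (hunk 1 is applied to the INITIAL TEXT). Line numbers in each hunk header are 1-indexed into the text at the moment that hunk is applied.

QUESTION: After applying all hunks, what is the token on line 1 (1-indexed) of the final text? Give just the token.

Hunk 1: at line 1 remove [thkq,bevu,fvuc] add [brfti,jyb] -> 13 lines: bkfuo fpimv brfti jyb jbtue cuhhb jxk dkrtg vovka duao jdiz zfrmq abjmv
Hunk 2: at line 2 remove [brfti,jyb,jbtue] add [iuya] -> 11 lines: bkfuo fpimv iuya cuhhb jxk dkrtg vovka duao jdiz zfrmq abjmv
Hunk 3: at line 5 remove [dkrtg,vovka,duao] add [cppf,uhbme] -> 10 lines: bkfuo fpimv iuya cuhhb jxk cppf uhbme jdiz zfrmq abjmv
Hunk 4: at line 5 remove [uhbme,jdiz] add [ltyif,tca] -> 10 lines: bkfuo fpimv iuya cuhhb jxk cppf ltyif tca zfrmq abjmv
Hunk 5: at line 4 remove [cppf,ltyif,tca] add [wzbyl,qsi] -> 9 lines: bkfuo fpimv iuya cuhhb jxk wzbyl qsi zfrmq abjmv
Hunk 6: at line 3 remove [jxk,wzbyl,qsi] add [krzrv] -> 7 lines: bkfuo fpimv iuya cuhhb krzrv zfrmq abjmv
Final line 1: bkfuo

Answer: bkfuo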